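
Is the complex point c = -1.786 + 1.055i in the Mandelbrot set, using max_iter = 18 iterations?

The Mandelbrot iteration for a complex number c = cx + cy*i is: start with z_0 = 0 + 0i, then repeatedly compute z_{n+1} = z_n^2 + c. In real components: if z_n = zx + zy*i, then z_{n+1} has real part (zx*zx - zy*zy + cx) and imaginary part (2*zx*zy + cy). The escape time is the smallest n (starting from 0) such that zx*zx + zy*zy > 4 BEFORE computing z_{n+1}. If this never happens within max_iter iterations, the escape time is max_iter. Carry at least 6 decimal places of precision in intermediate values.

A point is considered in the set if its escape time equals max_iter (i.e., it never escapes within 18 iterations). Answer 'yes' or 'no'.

Answer: no

Derivation:
z_0 = 0 + 0i, c = -1.7860 + 1.0550i
Iter 1: z = -1.7860 + 1.0550i, |z|^2 = 4.3028
Escaped at iteration 1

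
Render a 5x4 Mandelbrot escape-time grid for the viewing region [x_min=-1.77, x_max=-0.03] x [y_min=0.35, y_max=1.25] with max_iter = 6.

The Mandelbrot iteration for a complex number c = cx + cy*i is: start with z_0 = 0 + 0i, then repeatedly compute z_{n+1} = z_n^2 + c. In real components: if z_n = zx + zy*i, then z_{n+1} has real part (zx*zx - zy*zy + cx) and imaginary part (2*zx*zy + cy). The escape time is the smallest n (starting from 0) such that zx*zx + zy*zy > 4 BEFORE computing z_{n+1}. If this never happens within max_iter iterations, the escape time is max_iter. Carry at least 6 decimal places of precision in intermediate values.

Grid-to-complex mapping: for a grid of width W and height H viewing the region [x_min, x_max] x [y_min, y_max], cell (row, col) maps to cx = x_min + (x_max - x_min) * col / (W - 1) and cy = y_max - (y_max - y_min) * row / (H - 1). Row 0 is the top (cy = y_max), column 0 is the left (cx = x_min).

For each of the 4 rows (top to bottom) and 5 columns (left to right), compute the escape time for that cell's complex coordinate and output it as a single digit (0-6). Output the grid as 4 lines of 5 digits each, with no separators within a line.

(row=0, col=0): c = -1.7700 + 1.2500i → escape time 1
(row=0, col=1): c = -1.3350 + 1.2500i → escape time 2
(row=0, col=2): c = -0.9000 + 1.2500i → escape time 3
(row=0, col=3): c = -0.4650 + 1.2500i → escape time 3
(row=0, col=4): c = -0.0300 + 1.2500i → escape time 3
(row=1, col=0): c = -1.7700 + 0.9500i → escape time 1
(row=1, col=1): c = -1.3350 + 0.9500i → escape time 3
(row=1, col=2): c = -0.9000 + 0.9500i → escape time 3
(row=1, col=3): c = -0.4650 + 0.9500i → escape time 4
(row=1, col=4): c = -0.0300 + 0.9500i → escape time 6
(row=2, col=0): c = -1.7700 + 0.6500i → escape time 3
(row=2, col=1): c = -1.3350 + 0.6500i → escape time 3
(row=2, col=2): c = -0.9000 + 0.6500i → escape time 4
(row=2, col=3): c = -0.4650 + 0.6500i → escape time 6
(row=2, col=4): c = -0.0300 + 0.6500i → escape time 6
(row=3, col=0): c = -1.7700 + 0.3500i → escape time 3
(row=3, col=1): c = -1.3350 + 0.3500i → escape time 6
(row=3, col=2): c = -0.9000 + 0.3500i → escape time 6
(row=3, col=3): c = -0.4650 + 0.3500i → escape time 6
(row=3, col=4): c = -0.0300 + 0.3500i → escape time 6

Answer: 12333
13346
33466
36666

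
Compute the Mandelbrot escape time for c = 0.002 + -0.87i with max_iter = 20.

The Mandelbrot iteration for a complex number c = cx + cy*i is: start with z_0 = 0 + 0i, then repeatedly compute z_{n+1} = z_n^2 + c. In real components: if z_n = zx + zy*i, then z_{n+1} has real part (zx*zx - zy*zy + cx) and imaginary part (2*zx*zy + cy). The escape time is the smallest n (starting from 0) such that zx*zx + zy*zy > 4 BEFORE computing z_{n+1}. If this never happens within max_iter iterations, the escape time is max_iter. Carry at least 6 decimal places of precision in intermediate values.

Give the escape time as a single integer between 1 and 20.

z_0 = 0 + 0i, c = 0.0020 + -0.8700i
Iter 1: z = 0.0020 + -0.8700i, |z|^2 = 0.7569
Iter 2: z = -0.7549 + -0.8735i, |z|^2 = 1.3328
Iter 3: z = -0.1911 + 0.4488i, |z|^2 = 0.2379
Iter 4: z = -0.1629 + -1.0415i, |z|^2 = 1.1113
Iter 5: z = -1.0562 + -0.5307i, |z|^2 = 1.3973
Iter 6: z = 0.8360 + 0.2511i, |z|^2 = 0.7619
Iter 7: z = 0.6378 + -0.4501i, |z|^2 = 0.6094
Iter 8: z = 0.2062 + -1.4442i, |z|^2 = 2.1281
Iter 9: z = -2.0411 + -1.4654i, |z|^2 = 6.3138
Escaped at iteration 9

Answer: 9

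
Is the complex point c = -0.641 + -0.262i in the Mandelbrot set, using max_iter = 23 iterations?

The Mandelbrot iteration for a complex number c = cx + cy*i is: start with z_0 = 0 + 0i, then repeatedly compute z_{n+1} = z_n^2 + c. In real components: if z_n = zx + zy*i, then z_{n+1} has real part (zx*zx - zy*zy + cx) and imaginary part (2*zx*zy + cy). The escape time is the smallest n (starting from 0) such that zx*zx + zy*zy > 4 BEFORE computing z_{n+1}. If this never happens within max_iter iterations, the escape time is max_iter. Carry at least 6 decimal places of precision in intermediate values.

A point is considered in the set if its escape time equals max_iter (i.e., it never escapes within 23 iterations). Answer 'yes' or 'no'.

z_0 = 0 + 0i, c = -0.6410 + -0.2620i
Iter 1: z = -0.6410 + -0.2620i, |z|^2 = 0.4795
Iter 2: z = -0.2988 + 0.0739i, |z|^2 = 0.0947
Iter 3: z = -0.5572 + -0.3061i, |z|^2 = 0.4042
Iter 4: z = -0.4243 + 0.0792i, |z|^2 = 0.1863
Iter 5: z = -0.4673 + -0.3292i, |z|^2 = 0.3267
Iter 6: z = -0.5310 + 0.0456i, |z|^2 = 0.2841
Iter 7: z = -0.3611 + -0.3105i, |z|^2 = 0.2268
Iter 8: z = -0.6070 + -0.0378i, |z|^2 = 0.3699
Iter 9: z = -0.2740 + -0.2161i, |z|^2 = 0.1218
Iter 10: z = -0.6126 + -0.1436i, |z|^2 = 0.3959
Iter 11: z = -0.2863 + -0.0861i, |z|^2 = 0.0894
Iter 12: z = -0.5665 + -0.2127i, |z|^2 = 0.3661
Iter 13: z = -0.3654 + -0.0210i, |z|^2 = 0.1339
Iter 14: z = -0.5079 + -0.2466i, |z|^2 = 0.3188
Iter 15: z = -0.4438 + -0.0114i, |z|^2 = 0.1971
Iter 16: z = -0.4442 + -0.2518i, |z|^2 = 0.2607
Iter 17: z = -0.5071 + -0.0383i, |z|^2 = 0.2587
Iter 18: z = -0.3853 + -0.2232i, |z|^2 = 0.1982
Iter 19: z = -0.5424 + -0.0900i, |z|^2 = 0.3023
Iter 20: z = -0.3549 + -0.1643i, |z|^2 = 0.1530
Iter 21: z = -0.5420 + -0.1453i, |z|^2 = 0.3149
Iter 22: z = -0.3683 + -0.1044i, |z|^2 = 0.1466
Did not escape in 23 iterations → in set

Answer: yes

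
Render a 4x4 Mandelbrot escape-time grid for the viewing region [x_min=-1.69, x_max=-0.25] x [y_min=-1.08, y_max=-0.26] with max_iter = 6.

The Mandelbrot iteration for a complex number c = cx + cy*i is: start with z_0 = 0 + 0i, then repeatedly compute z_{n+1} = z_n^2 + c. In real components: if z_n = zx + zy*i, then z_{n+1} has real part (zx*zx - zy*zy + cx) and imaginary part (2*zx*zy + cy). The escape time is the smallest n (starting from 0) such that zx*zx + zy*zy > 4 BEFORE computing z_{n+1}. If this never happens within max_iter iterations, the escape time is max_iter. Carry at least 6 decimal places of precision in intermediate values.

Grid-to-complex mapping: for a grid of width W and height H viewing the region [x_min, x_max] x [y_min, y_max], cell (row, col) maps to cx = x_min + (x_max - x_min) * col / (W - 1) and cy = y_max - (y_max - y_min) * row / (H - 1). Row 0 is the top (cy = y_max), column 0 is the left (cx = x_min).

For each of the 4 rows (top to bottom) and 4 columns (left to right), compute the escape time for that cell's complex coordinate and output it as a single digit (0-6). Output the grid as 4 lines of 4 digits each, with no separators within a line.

(row=0, col=0): c = -1.6900 + -0.2600i → escape time 4
(row=0, col=1): c = -1.2100 + -0.2600i → escape time 6
(row=0, col=2): c = -0.7300 + -0.2600i → escape time 6
(row=0, col=3): c = -0.2500 + -0.2600i → escape time 6
(row=1, col=0): c = -1.6900 + -0.5333i → escape time 3
(row=1, col=1): c = -1.2100 + -0.5333i → escape time 4
(row=1, col=2): c = -0.7300 + -0.5333i → escape time 6
(row=1, col=3): c = -0.2500 + -0.5333i → escape time 6
(row=2, col=0): c = -1.6900 + -0.8067i → escape time 3
(row=2, col=1): c = -1.2100 + -0.8067i → escape time 3
(row=2, col=2): c = -0.7300 + -0.8067i → escape time 4
(row=2, col=3): c = -0.2500 + -0.8067i → escape time 6
(row=3, col=0): c = -1.6900 + -1.0800i → escape time 1
(row=3, col=1): c = -1.2100 + -1.0800i → escape time 3
(row=3, col=2): c = -0.7300 + -1.0800i → escape time 3
(row=3, col=3): c = -0.2500 + -1.0800i → escape time 6

Answer: 4666
3466
3346
1336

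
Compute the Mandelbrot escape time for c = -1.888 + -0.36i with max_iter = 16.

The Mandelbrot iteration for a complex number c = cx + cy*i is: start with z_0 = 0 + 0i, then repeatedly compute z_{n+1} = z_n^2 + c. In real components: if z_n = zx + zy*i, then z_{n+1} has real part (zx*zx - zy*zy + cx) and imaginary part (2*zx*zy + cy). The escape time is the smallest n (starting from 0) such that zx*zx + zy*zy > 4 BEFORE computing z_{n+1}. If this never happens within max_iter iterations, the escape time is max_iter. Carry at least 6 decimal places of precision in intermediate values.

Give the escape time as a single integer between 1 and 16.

Answer: 3

Derivation:
z_0 = 0 + 0i, c = -1.8880 + -0.3600i
Iter 1: z = -1.8880 + -0.3600i, |z|^2 = 3.6941
Iter 2: z = 1.5469 + 0.9994i, |z|^2 = 3.3918
Iter 3: z = -0.4937 + 2.7319i, |z|^2 = 7.7070
Escaped at iteration 3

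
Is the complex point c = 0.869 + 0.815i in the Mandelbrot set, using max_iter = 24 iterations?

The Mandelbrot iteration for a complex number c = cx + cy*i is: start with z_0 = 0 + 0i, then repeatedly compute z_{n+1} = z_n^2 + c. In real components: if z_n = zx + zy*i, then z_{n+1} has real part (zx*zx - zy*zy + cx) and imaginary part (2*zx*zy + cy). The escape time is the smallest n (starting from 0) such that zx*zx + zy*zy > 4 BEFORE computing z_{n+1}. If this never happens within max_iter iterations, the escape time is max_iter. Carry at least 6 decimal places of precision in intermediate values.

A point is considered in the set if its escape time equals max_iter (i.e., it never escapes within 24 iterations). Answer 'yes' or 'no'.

z_0 = 0 + 0i, c = 0.8690 + 0.8150i
Iter 1: z = 0.8690 + 0.8150i, |z|^2 = 1.4194
Iter 2: z = 0.9599 + 2.2315i, |z|^2 = 5.9009
Escaped at iteration 2

Answer: no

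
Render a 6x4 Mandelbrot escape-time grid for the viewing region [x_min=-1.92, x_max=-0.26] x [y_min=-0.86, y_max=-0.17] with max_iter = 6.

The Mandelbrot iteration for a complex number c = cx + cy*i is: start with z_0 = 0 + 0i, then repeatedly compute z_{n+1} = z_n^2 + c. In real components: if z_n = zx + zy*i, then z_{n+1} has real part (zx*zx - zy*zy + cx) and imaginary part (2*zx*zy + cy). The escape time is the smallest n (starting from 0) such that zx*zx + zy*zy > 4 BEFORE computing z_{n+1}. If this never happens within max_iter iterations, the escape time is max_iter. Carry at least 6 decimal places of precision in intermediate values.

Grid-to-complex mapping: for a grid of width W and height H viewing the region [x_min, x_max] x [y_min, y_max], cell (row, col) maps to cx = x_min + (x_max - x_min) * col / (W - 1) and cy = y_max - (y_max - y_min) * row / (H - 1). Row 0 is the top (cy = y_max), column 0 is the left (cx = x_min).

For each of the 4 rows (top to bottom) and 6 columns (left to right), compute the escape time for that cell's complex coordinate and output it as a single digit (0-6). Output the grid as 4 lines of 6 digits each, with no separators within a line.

Answer: 456666
346666
133466
133346

Derivation:
(row=0, col=0): c = -1.9200 + -0.1700i → escape time 4
(row=0, col=1): c = -1.5880 + -0.1700i → escape time 5
(row=0, col=2): c = -1.2560 + -0.1700i → escape time 6
(row=0, col=3): c = -0.9240 + -0.1700i → escape time 6
(row=0, col=4): c = -0.5920 + -0.1700i → escape time 6
(row=0, col=5): c = -0.2600 + -0.1700i → escape time 6
(row=1, col=0): c = -1.9200 + -0.4000i → escape time 3
(row=1, col=1): c = -1.5880 + -0.4000i → escape time 4
(row=1, col=2): c = -1.2560 + -0.4000i → escape time 6
(row=1, col=3): c = -0.9240 + -0.4000i → escape time 6
(row=1, col=4): c = -0.5920 + -0.4000i → escape time 6
(row=1, col=5): c = -0.2600 + -0.4000i → escape time 6
(row=2, col=0): c = -1.9200 + -0.6300i → escape time 1
(row=2, col=1): c = -1.5880 + -0.6300i → escape time 3
(row=2, col=2): c = -1.2560 + -0.6300i → escape time 3
(row=2, col=3): c = -0.9240 + -0.6300i → escape time 4
(row=2, col=4): c = -0.5920 + -0.6300i → escape time 6
(row=2, col=5): c = -0.2600 + -0.6300i → escape time 6
(row=3, col=0): c = -1.9200 + -0.8600i → escape time 1
(row=3, col=1): c = -1.5880 + -0.8600i → escape time 3
(row=3, col=2): c = -1.2560 + -0.8600i → escape time 3
(row=3, col=3): c = -0.9240 + -0.8600i → escape time 3
(row=3, col=4): c = -0.5920 + -0.8600i → escape time 4
(row=3, col=5): c = -0.2600 + -0.8600i → escape time 6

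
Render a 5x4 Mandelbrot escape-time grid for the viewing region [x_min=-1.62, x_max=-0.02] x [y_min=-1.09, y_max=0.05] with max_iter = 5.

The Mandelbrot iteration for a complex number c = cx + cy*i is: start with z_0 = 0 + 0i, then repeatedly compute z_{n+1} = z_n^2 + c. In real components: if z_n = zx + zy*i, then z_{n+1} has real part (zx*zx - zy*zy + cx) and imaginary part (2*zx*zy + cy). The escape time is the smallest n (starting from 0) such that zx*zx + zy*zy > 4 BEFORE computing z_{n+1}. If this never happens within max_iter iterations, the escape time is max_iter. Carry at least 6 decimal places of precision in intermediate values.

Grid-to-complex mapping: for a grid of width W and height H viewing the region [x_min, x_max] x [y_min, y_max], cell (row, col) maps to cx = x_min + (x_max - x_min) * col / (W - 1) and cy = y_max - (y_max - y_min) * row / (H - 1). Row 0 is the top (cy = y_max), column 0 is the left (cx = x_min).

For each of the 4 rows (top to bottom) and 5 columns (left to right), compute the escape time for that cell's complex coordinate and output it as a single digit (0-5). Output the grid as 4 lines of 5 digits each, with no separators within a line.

(row=0, col=0): c = -1.6200 + 0.0500i → escape time 5
(row=0, col=1): c = -1.2200 + 0.0500i → escape time 5
(row=0, col=2): c = -0.8200 + 0.0500i → escape time 5
(row=0, col=3): c = -0.4200 + 0.0500i → escape time 5
(row=0, col=4): c = -0.0200 + 0.0500i → escape time 5
(row=1, col=0): c = -1.6200 + -0.3300i → escape time 4
(row=1, col=1): c = -1.2200 + -0.3300i → escape time 5
(row=1, col=2): c = -0.8200 + -0.3300i → escape time 5
(row=1, col=3): c = -0.4200 + -0.3300i → escape time 5
(row=1, col=4): c = -0.0200 + -0.3300i → escape time 5
(row=2, col=0): c = -1.6200 + -0.7100i → escape time 3
(row=2, col=1): c = -1.2200 + -0.7100i → escape time 3
(row=2, col=2): c = -0.8200 + -0.7100i → escape time 4
(row=2, col=3): c = -0.4200 + -0.7100i → escape time 5
(row=2, col=4): c = -0.0200 + -0.7100i → escape time 5
(row=3, col=0): c = -1.6200 + -1.0900i → escape time 2
(row=3, col=1): c = -1.2200 + -1.0900i → escape time 3
(row=3, col=2): c = -0.8200 + -1.0900i → escape time 3
(row=3, col=3): c = -0.4200 + -1.0900i → escape time 4
(row=3, col=4): c = -0.0200 + -1.0900i → escape time 5

Answer: 55555
45555
33455
23345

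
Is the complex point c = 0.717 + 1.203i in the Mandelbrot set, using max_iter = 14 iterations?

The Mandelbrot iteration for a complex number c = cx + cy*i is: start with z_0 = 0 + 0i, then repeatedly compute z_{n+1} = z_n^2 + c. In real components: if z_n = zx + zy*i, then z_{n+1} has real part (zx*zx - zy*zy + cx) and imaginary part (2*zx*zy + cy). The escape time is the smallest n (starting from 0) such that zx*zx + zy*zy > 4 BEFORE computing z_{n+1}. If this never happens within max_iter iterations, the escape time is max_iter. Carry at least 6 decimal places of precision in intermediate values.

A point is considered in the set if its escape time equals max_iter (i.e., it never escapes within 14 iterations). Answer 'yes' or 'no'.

z_0 = 0 + 0i, c = 0.7170 + 1.2030i
Iter 1: z = 0.7170 + 1.2030i, |z|^2 = 1.9613
Iter 2: z = -0.2161 + 2.9281i, |z|^2 = 8.6205
Escaped at iteration 2

Answer: no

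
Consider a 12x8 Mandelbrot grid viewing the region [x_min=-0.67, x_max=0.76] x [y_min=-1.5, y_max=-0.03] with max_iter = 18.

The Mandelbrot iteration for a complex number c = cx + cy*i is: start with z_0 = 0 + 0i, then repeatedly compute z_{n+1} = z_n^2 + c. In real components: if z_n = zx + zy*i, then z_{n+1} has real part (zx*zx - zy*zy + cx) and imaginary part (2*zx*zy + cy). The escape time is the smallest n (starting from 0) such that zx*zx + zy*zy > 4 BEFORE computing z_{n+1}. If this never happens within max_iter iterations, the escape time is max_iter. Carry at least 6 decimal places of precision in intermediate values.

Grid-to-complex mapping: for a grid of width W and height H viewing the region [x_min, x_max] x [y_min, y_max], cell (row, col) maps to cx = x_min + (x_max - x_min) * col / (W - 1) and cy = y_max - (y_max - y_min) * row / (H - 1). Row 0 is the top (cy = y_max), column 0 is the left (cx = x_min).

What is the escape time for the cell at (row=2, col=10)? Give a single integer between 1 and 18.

z_0 = 0 + 0i, c = 0.6300 + -0.4500i
Iter 1: z = 0.6300 + -0.4500i, |z|^2 = 0.5994
Iter 2: z = 0.8244 + -1.0170i, |z|^2 = 1.7139
Iter 3: z = 0.2753 + -2.1268i, |z|^2 = 4.5992
Escaped at iteration 3

Answer: 3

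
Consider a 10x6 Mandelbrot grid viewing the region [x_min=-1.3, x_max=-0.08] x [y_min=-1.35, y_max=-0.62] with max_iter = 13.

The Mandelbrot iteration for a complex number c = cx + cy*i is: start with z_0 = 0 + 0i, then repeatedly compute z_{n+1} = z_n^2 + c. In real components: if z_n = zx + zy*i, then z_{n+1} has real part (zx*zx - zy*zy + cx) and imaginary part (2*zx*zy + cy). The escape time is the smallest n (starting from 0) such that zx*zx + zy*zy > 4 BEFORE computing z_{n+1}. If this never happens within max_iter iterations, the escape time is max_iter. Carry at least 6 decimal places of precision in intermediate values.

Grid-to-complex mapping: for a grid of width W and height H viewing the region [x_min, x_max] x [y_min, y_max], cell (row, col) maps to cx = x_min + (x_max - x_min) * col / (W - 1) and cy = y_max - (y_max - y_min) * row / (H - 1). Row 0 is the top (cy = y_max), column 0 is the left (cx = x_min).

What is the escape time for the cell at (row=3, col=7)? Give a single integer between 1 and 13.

z_0 = 0 + 0i, c = -0.3511 + -1.0580i
Iter 1: z = -0.3511 + -1.0580i, |z|^2 = 1.2426
Iter 2: z = -1.3472 + -0.3150i, |z|^2 = 1.9142
Iter 3: z = 1.3646 + -0.2091i, |z|^2 = 1.9058
Iter 4: z = 1.4672 + -1.6288i, |z|^2 = 4.8055
Escaped at iteration 4

Answer: 4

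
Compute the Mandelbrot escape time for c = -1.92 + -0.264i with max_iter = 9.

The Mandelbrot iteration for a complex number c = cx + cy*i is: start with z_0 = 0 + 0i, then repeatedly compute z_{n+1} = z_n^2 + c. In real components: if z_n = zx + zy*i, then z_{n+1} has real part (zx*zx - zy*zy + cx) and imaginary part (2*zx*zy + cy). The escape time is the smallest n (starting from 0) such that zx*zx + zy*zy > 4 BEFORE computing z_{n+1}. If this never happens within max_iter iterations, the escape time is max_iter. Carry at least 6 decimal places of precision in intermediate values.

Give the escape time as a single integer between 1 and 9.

z_0 = 0 + 0i, c = -1.9200 + -0.2640i
Iter 1: z = -1.9200 + -0.2640i, |z|^2 = 3.7561
Iter 2: z = 1.6967 + 0.7498i, |z|^2 = 3.4409
Iter 3: z = 0.3967 + 2.2802i, |z|^2 = 5.3568
Escaped at iteration 3

Answer: 3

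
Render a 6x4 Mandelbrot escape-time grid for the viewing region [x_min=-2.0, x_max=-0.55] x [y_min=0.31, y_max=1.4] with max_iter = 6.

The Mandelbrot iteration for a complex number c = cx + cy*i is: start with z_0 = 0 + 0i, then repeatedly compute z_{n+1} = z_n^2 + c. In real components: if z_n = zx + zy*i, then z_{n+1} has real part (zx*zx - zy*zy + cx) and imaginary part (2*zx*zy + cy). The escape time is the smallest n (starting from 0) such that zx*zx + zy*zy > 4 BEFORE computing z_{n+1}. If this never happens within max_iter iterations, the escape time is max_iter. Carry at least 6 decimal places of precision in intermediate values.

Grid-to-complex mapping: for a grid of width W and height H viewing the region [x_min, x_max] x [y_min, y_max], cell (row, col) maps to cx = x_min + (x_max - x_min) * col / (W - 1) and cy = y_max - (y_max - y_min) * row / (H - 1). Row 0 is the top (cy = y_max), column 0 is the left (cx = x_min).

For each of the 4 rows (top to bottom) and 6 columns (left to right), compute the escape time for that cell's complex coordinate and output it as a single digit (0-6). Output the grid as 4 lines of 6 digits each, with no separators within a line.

(row=0, col=0): c = -2.0000 + 1.4000i → escape time 1
(row=0, col=1): c = -1.7100 + 1.4000i → escape time 1
(row=0, col=2): c = -1.4200 + 1.4000i → escape time 2
(row=0, col=3): c = -1.1300 + 1.4000i → escape time 2
(row=0, col=4): c = -0.8400 + 1.4000i → escape time 2
(row=0, col=5): c = -0.5500 + 1.4000i → escape time 2
(row=1, col=0): c = -2.0000 + 1.0367i → escape time 1
(row=1, col=1): c = -1.7100 + 1.0367i → escape time 2
(row=1, col=2): c = -1.4200 + 1.0367i → escape time 3
(row=1, col=3): c = -1.1300 + 1.0367i → escape time 3
(row=1, col=4): c = -0.8400 + 1.0367i → escape time 3
(row=1, col=5): c = -0.5500 + 1.0367i → escape time 4
(row=2, col=0): c = -2.0000 + 0.6733i → escape time 1
(row=2, col=1): c = -1.7100 + 0.6733i → escape time 3
(row=2, col=2): c = -1.4200 + 0.6733i → escape time 3
(row=2, col=3): c = -1.1300 + 0.6733i → escape time 3
(row=2, col=4): c = -0.8400 + 0.6733i → escape time 4
(row=2, col=5): c = -0.5500 + 0.6733i → escape time 6
(row=3, col=0): c = -2.0000 + 0.3100i → escape time 1
(row=3, col=1): c = -1.7100 + 0.3100i → escape time 4
(row=3, col=2): c = -1.4200 + 0.3100i → escape time 5
(row=3, col=3): c = -1.1300 + 0.3100i → escape time 6
(row=3, col=4): c = -0.8400 + 0.3100i → escape time 6
(row=3, col=5): c = -0.5500 + 0.3100i → escape time 6

Answer: 112222
123334
133346
145666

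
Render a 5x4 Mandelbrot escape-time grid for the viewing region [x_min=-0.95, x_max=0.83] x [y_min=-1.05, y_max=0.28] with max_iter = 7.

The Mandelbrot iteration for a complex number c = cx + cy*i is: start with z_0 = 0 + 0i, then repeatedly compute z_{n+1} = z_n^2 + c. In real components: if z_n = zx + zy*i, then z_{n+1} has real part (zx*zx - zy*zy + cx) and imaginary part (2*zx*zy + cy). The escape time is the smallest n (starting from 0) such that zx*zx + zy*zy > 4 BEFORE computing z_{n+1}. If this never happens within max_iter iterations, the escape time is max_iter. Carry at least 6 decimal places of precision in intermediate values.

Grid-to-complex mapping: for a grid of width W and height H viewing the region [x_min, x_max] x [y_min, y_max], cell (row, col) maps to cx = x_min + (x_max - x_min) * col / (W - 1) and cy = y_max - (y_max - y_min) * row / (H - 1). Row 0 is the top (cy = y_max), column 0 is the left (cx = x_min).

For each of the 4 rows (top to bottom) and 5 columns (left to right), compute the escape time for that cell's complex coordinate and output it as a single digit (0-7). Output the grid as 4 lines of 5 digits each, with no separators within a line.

(row=0, col=0): c = -0.9500 + 0.2800i → escape time 7
(row=0, col=1): c = -0.5050 + 0.2800i → escape time 7
(row=0, col=2): c = -0.0600 + 0.2800i → escape time 7
(row=0, col=3): c = 0.3850 + 0.2800i → escape time 7
(row=0, col=4): c = 0.8300 + 0.2800i → escape time 3
(row=1, col=0): c = -0.9500 + -0.1633i → escape time 7
(row=1, col=1): c = -0.5050 + -0.1633i → escape time 7
(row=1, col=2): c = -0.0600 + -0.1633i → escape time 7
(row=1, col=3): c = 0.3850 + -0.1633i → escape time 7
(row=1, col=4): c = 0.8300 + -0.1633i → escape time 3
(row=2, col=0): c = -0.9500 + -0.6067i → escape time 5
(row=2, col=1): c = -0.5050 + -0.6067i → escape time 7
(row=2, col=2): c = -0.0600 + -0.6067i → escape time 7
(row=2, col=3): c = 0.3850 + -0.6067i → escape time 7
(row=2, col=4): c = 0.8300 + -0.6067i → escape time 3
(row=3, col=0): c = -0.9500 + -1.0500i → escape time 3
(row=3, col=1): c = -0.5050 + -1.0500i → escape time 4
(row=3, col=2): c = -0.0600 + -1.0500i → escape time 6
(row=3, col=3): c = 0.3850 + -1.0500i → escape time 3
(row=3, col=4): c = 0.8300 + -1.0500i → escape time 2

Answer: 77773
77773
57773
34632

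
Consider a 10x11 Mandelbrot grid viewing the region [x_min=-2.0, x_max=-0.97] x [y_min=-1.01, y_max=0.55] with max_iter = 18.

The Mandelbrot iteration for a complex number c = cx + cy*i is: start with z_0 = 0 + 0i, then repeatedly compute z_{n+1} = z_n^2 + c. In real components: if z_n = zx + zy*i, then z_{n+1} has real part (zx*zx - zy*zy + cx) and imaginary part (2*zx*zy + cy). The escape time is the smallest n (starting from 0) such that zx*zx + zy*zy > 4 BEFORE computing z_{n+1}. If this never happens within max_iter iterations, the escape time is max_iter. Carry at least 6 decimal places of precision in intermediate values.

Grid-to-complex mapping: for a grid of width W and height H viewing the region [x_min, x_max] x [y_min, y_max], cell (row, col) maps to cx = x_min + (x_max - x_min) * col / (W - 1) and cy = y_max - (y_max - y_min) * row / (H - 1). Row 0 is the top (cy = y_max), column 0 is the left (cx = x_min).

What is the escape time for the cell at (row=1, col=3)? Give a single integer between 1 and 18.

z_0 = 0 + 0i, c = -1.6567 + 0.3940i
Iter 1: z = -1.6567 + 0.3940i, |z|^2 = 2.8998
Iter 2: z = 0.9326 + -0.9115i, |z|^2 = 1.7006
Iter 3: z = -1.6176 + -1.3061i, |z|^2 = 4.3226
Escaped at iteration 3

Answer: 3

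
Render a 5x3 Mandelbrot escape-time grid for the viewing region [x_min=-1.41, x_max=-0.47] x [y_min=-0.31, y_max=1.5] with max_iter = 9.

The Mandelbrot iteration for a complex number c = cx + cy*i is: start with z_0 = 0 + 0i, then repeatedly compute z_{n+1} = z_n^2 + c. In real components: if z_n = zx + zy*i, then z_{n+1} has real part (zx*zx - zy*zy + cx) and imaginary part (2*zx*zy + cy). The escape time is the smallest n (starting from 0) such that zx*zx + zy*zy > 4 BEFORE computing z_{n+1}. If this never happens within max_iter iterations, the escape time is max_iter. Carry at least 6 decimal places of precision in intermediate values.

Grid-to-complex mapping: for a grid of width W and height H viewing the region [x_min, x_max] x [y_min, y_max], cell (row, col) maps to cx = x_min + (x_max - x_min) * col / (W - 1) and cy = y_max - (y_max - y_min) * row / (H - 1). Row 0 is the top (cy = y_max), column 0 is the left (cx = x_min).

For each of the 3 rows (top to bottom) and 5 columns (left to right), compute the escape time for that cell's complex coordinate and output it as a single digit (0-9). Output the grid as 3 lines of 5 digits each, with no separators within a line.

(row=0, col=0): c = -1.4100 + 1.5000i → escape time 1
(row=0, col=1): c = -1.1750 + 1.5000i → escape time 2
(row=0, col=2): c = -0.9400 + 1.5000i → escape time 2
(row=0, col=3): c = -0.7050 + 1.5000i → escape time 2
(row=0, col=4): c = -0.4700 + 1.5000i → escape time 2
(row=1, col=0): c = -1.4100 + 0.5950i → escape time 3
(row=1, col=1): c = -1.1750 + 0.5950i → escape time 4
(row=1, col=2): c = -0.9400 + 0.5950i → escape time 5
(row=1, col=3): c = -0.7050 + 0.5950i → escape time 6
(row=1, col=4): c = -0.4700 + 0.5950i → escape time 9
(row=2, col=0): c = -1.4100 + -0.3100i → escape time 5
(row=2, col=1): c = -1.1750 + -0.3100i → escape time 9
(row=2, col=2): c = -0.9400 + -0.3100i → escape time 9
(row=2, col=3): c = -0.7050 + -0.3100i → escape time 9
(row=2, col=4): c = -0.4700 + -0.3100i → escape time 9

Answer: 12222
34569
59999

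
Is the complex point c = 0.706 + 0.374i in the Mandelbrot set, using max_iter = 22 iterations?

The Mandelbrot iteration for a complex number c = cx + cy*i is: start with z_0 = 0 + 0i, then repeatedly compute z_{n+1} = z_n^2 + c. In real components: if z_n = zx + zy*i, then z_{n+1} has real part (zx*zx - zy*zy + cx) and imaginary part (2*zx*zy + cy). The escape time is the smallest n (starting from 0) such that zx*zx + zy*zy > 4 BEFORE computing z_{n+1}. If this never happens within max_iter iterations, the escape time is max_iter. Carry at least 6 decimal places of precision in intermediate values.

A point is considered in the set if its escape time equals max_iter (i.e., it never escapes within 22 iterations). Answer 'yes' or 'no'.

z_0 = 0 + 0i, c = 0.7060 + 0.3740i
Iter 1: z = 0.7060 + 0.3740i, |z|^2 = 0.6383
Iter 2: z = 1.0646 + 0.9021i, |z|^2 = 1.9471
Iter 3: z = 1.0255 + 2.2947i, |z|^2 = 6.3171
Escaped at iteration 3

Answer: no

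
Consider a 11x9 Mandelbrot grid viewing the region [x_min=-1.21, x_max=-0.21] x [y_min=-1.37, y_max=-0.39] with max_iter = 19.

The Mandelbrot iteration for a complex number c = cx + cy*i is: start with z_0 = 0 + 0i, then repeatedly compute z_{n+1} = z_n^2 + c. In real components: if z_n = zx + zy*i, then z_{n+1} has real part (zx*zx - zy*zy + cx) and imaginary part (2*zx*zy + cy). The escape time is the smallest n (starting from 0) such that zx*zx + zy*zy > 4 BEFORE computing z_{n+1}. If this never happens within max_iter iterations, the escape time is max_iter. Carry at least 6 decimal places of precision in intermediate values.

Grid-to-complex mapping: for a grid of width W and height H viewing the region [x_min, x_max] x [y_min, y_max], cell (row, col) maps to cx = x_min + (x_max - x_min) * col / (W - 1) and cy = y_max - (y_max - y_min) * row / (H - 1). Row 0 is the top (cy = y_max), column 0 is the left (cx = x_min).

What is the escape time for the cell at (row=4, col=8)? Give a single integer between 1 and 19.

Answer: 5

Derivation:
z_0 = 0 + 0i, c = -0.4100 + -0.8800i
Iter 1: z = -0.4100 + -0.8800i, |z|^2 = 0.9425
Iter 2: z = -1.0163 + -0.1584i, |z|^2 = 1.0580
Iter 3: z = 0.5978 + -0.5580i, |z|^2 = 0.6687
Iter 4: z = -0.3641 + -1.5472i, |z|^2 = 2.5263
Iter 5: z = -2.6712 + 0.2465i, |z|^2 = 7.1959
Escaped at iteration 5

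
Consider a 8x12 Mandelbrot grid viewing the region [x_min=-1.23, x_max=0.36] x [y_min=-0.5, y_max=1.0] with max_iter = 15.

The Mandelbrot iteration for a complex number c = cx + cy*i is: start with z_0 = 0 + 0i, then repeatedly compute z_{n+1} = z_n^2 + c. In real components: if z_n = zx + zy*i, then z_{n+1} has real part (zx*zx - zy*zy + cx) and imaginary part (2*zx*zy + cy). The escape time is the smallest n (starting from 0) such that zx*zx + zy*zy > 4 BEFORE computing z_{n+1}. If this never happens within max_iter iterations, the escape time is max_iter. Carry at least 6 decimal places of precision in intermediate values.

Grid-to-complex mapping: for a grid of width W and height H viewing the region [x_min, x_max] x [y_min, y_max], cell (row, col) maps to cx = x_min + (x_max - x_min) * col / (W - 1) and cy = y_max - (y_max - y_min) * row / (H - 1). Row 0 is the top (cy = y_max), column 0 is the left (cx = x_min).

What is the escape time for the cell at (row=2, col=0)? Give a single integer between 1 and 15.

Answer: 3

Derivation:
z_0 = 0 + 0i, c = -1.2300 + 0.7273i
Iter 1: z = -1.2300 + 0.7273i, |z|^2 = 2.0418
Iter 2: z = -0.2460 + -1.0618i, |z|^2 = 1.1880
Iter 3: z = -2.2969 + 1.2497i, |z|^2 = 6.8377
Escaped at iteration 3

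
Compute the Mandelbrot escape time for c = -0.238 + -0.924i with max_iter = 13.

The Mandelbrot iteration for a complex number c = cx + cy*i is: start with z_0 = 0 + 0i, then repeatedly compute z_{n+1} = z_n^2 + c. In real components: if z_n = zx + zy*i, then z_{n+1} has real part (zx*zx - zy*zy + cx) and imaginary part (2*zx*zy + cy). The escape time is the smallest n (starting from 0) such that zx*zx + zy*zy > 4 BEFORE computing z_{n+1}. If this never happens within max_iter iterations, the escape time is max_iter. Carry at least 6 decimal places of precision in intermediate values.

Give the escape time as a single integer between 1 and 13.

z_0 = 0 + 0i, c = -0.2380 + -0.9240i
Iter 1: z = -0.2380 + -0.9240i, |z|^2 = 0.9104
Iter 2: z = -1.0351 + -0.4842i, |z|^2 = 1.3059
Iter 3: z = 0.5991 + 0.0784i, |z|^2 = 0.3650
Iter 4: z = 0.1147 + -0.8301i, |z|^2 = 0.7022
Iter 5: z = -0.9139 + -1.1145i, |z|^2 = 2.0773
Iter 6: z = -0.6449 + 1.1131i, |z|^2 = 1.6548
Iter 7: z = -1.0610 + -2.3596i, |z|^2 = 6.6937
Escaped at iteration 7

Answer: 7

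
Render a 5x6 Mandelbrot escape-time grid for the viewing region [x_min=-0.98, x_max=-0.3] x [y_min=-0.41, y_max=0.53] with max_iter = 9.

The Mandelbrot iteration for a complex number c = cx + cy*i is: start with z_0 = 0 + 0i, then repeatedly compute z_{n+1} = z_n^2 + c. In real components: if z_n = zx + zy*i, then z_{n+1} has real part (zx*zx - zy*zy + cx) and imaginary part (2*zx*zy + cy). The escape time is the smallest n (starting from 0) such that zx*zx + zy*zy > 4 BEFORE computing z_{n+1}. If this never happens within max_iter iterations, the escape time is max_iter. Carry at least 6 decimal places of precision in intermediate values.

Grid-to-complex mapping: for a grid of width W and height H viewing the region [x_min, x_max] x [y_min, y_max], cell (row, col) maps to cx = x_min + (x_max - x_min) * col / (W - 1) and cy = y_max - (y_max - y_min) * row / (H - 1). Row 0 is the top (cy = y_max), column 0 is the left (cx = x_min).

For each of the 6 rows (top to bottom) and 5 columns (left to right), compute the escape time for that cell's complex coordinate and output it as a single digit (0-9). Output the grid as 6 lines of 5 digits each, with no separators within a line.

(row=0, col=0): c = -0.9800 + 0.5300i → escape time 5
(row=0, col=1): c = -0.8100 + 0.5300i → escape time 6
(row=0, col=2): c = -0.6400 + 0.5300i → escape time 9
(row=0, col=3): c = -0.4700 + 0.5300i → escape time 9
(row=0, col=4): c = -0.3000 + 0.5300i → escape time 9
(row=1, col=0): c = -0.9800 + 0.3420i → escape time 9
(row=1, col=1): c = -0.8100 + 0.3420i → escape time 8
(row=1, col=2): c = -0.6400 + 0.3420i → escape time 9
(row=1, col=3): c = -0.4700 + 0.3420i → escape time 9
(row=1, col=4): c = -0.3000 + 0.3420i → escape time 9
(row=2, col=0): c = -0.9800 + 0.1540i → escape time 9
(row=2, col=1): c = -0.8100 + 0.1540i → escape time 9
(row=2, col=2): c = -0.6400 + 0.1540i → escape time 9
(row=2, col=3): c = -0.4700 + 0.1540i → escape time 9
(row=2, col=4): c = -0.3000 + 0.1540i → escape time 9
(row=3, col=0): c = -0.9800 + -0.0340i → escape time 9
(row=3, col=1): c = -0.8100 + -0.0340i → escape time 9
(row=3, col=2): c = -0.6400 + -0.0340i → escape time 9
(row=3, col=3): c = -0.4700 + -0.0340i → escape time 9
(row=3, col=4): c = -0.3000 + -0.0340i → escape time 9
(row=4, col=0): c = -0.9800 + -0.2220i → escape time 9
(row=4, col=1): c = -0.8100 + -0.2220i → escape time 9
(row=4, col=2): c = -0.6400 + -0.2220i → escape time 9
(row=4, col=3): c = -0.4700 + -0.2220i → escape time 9
(row=4, col=4): c = -0.3000 + -0.2220i → escape time 9
(row=5, col=0): c = -0.9800 + -0.4100i → escape time 7
(row=5, col=1): c = -0.8100 + -0.4100i → escape time 7
(row=5, col=2): c = -0.6400 + -0.4100i → escape time 9
(row=5, col=3): c = -0.4700 + -0.4100i → escape time 9
(row=5, col=4): c = -0.3000 + -0.4100i → escape time 9

Answer: 56999
98999
99999
99999
99999
77999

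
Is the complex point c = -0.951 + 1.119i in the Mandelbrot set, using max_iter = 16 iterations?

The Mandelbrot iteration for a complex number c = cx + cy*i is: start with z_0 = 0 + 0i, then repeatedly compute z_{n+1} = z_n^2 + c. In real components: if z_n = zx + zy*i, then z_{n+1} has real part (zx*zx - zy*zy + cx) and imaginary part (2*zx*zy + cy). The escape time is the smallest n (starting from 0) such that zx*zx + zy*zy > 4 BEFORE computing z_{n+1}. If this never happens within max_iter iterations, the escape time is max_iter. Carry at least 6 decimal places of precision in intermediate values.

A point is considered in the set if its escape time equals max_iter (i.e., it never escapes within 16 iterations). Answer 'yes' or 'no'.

z_0 = 0 + 0i, c = -0.9510 + 1.1190i
Iter 1: z = -0.9510 + 1.1190i, |z|^2 = 2.1566
Iter 2: z = -1.2988 + -1.0093i, |z|^2 = 2.7055
Iter 3: z = -0.2830 + 3.7408i, |z|^2 = 14.0735
Escaped at iteration 3

Answer: no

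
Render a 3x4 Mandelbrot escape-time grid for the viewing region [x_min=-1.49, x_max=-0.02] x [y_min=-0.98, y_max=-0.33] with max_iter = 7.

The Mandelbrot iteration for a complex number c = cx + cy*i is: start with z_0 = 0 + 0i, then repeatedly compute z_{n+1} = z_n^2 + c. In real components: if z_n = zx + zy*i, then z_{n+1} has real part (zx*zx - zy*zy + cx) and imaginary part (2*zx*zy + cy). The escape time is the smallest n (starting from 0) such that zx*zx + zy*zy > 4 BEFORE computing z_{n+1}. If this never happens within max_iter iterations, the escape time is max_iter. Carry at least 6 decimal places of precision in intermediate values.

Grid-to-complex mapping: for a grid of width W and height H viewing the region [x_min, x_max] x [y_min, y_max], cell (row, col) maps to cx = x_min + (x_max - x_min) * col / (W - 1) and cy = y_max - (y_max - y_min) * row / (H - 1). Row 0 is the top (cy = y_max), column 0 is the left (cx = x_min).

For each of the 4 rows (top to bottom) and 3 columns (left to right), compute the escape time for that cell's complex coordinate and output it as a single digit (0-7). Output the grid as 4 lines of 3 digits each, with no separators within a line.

(row=0, col=0): c = -1.4900 + -0.3300i → escape time 5
(row=0, col=1): c = -0.7550 + -0.3300i → escape time 7
(row=0, col=2): c = -0.0200 + -0.3300i → escape time 7
(row=1, col=0): c = -1.4900 + -0.5467i → escape time 3
(row=1, col=1): c = -0.7550 + -0.5467i → escape time 6
(row=1, col=2): c = -0.0200 + -0.5467i → escape time 7
(row=2, col=0): c = -1.4900 + -0.7633i → escape time 3
(row=2, col=1): c = -0.7550 + -0.7633i → escape time 4
(row=2, col=2): c = -0.0200 + -0.7633i → escape time 7
(row=3, col=0): c = -1.4900 + -0.9800i → escape time 3
(row=3, col=1): c = -0.7550 + -0.9800i → escape time 3
(row=3, col=2): c = -0.0200 + -0.9800i → escape time 7

Answer: 577
367
347
337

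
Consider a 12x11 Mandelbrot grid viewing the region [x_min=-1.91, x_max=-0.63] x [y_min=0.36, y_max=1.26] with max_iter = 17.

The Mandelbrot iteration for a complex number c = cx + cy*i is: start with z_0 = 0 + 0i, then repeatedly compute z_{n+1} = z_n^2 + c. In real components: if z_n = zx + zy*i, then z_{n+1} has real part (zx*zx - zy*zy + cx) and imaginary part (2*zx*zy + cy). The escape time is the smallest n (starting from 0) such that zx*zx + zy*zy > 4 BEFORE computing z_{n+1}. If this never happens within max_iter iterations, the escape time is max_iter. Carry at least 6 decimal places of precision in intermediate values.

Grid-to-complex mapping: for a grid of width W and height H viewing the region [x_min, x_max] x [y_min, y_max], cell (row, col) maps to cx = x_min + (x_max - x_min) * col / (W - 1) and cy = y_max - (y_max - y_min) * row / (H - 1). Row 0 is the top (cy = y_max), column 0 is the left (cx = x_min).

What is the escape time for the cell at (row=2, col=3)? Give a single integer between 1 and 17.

z_0 = 0 + 0i, c = -1.5609 + 1.0800i
Iter 1: z = -1.5609 + 1.0800i, |z|^2 = 3.6028
Iter 2: z = -0.2909 + -2.2916i, |z|^2 = 5.3359
Escaped at iteration 2

Answer: 2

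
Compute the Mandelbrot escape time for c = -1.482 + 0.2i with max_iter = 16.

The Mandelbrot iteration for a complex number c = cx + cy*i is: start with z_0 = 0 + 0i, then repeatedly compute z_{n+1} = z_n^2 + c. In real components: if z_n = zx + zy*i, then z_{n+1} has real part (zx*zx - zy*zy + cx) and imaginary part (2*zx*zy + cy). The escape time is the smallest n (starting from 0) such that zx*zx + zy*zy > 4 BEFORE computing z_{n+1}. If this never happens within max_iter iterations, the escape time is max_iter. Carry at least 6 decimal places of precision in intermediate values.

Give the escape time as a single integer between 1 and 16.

z_0 = 0 + 0i, c = -1.4820 + 0.2000i
Iter 1: z = -1.4820 + 0.2000i, |z|^2 = 2.2363
Iter 2: z = 0.6743 + -0.3928i, |z|^2 = 0.6090
Iter 3: z = -1.1816 + -0.3297i, |z|^2 = 1.5049
Iter 4: z = -0.1946 + 0.9792i, |z|^2 = 0.9968
Iter 5: z = -2.4031 + -0.1811i, |z|^2 = 5.8075
Escaped at iteration 5

Answer: 5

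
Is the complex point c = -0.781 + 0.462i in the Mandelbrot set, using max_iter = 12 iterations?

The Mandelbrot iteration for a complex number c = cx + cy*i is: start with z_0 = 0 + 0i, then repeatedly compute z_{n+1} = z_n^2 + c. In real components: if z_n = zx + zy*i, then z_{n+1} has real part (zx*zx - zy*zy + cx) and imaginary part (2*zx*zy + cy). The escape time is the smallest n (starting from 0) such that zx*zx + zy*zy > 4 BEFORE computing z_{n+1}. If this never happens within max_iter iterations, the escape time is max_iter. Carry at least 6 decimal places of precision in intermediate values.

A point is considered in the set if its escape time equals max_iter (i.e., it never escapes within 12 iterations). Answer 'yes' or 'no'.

z_0 = 0 + 0i, c = -0.7810 + 0.4620i
Iter 1: z = -0.7810 + 0.4620i, |z|^2 = 0.8234
Iter 2: z = -0.3845 + -0.2596i, |z|^2 = 0.2152
Iter 3: z = -0.7006 + 0.6617i, |z|^2 = 0.9286
Iter 4: z = -0.7280 + -0.4651i, |z|^2 = 0.7463
Iter 5: z = -0.4674 + 1.1392i, |z|^2 = 1.5161
Iter 6: z = -1.8602 + -0.6028i, |z|^2 = 3.8238
Iter 7: z = 2.3160 + 2.7048i, |z|^2 = 12.6800
Escaped at iteration 7

Answer: no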